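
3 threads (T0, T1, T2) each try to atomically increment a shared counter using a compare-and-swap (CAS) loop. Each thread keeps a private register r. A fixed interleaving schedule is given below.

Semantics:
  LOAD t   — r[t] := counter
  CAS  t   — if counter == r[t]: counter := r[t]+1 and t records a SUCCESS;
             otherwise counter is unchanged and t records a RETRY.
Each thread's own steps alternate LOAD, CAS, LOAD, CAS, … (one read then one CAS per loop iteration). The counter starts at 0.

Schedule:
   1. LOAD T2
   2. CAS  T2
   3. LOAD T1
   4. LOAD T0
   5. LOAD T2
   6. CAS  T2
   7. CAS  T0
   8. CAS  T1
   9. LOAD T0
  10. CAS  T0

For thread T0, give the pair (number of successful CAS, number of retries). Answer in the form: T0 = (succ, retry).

T0 = (1, 1)

#1 T2 reads 0
#2 T2 CAS(0→1) writes; counter now 1
#3 T1 reads 1
#4 T0 reads 1
#5 T2 reads 1
#6 T2 CAS(1→2) writes; counter now 2
#7 T0 CAS(1→2) fails; counter now 2
#8 T1 CAS(1→2) fails; counter now 2
#9 T0 reads 2
#10 T0 CAS(2→3) writes; counter now 3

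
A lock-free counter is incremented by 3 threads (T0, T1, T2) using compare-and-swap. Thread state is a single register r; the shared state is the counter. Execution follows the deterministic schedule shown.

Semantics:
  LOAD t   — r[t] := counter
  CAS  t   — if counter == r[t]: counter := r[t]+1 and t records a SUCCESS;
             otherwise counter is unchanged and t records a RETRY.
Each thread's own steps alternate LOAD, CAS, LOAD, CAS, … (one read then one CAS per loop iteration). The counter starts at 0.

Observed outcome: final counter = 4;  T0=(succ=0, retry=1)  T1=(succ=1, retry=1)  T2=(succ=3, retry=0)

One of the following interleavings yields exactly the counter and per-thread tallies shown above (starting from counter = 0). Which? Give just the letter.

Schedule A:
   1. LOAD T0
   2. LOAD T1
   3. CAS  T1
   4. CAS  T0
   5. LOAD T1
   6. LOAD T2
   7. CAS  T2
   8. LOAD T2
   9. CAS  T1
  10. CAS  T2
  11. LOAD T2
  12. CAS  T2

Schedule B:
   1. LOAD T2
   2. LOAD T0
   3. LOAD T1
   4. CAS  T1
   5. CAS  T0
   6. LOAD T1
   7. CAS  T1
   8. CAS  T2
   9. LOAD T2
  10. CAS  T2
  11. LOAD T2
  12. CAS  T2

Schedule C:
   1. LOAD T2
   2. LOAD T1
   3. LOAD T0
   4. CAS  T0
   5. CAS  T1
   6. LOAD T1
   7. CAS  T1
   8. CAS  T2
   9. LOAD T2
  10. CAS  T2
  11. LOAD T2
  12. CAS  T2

Run A:
1. LOAD T0 → mem=0 r[T0]=0 [LOAD]
2. LOAD T1 → mem=0 r[T1]=0 [LOAD]
3. CAS T1 → mem=1 r[T1]=0 [OK]
4. CAS T0 → mem=1 r[T0]=0 [RETRY]
5. LOAD T1 → mem=1 r[T1]=1 [LOAD]
6. LOAD T2 → mem=1 r[T2]=1 [LOAD]
7. CAS T2 → mem=2 r[T2]=1 [OK]
8. LOAD T2 → mem=2 r[T2]=2 [LOAD]
9. CAS T1 → mem=2 r[T1]=1 [RETRY]
10. CAS T2 → mem=3 r[T2]=2 [OK]
11. LOAD T2 → mem=3 r[T2]=3 [LOAD]
12. CAS T2 → mem=4 r[T2]=3 [OK]

A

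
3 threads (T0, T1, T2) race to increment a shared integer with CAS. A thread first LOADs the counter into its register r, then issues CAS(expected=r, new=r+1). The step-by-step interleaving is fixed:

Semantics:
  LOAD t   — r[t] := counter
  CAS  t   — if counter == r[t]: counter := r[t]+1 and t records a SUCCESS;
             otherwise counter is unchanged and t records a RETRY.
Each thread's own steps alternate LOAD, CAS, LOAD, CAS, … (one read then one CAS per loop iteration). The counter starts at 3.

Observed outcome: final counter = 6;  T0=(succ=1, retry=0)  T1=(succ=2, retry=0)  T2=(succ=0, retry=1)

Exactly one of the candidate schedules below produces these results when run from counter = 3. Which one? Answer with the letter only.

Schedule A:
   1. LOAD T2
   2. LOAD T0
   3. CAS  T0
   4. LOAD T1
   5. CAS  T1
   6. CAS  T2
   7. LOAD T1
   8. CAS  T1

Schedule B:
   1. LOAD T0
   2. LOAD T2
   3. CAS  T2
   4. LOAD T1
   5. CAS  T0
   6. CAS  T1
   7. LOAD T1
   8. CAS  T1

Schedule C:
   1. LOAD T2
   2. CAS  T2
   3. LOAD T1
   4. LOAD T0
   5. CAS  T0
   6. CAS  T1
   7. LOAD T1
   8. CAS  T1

A

Tracing schedule A:
T2 LOAD — after: cnt=3, r=3 — load
T0 LOAD — after: cnt=3, r=3 — load
T0 CAS — after: cnt=4, r=3 — ok
T1 LOAD — after: cnt=4, r=4 — load
T1 CAS — after: cnt=5, r=4 — ok
T2 CAS — after: cnt=5, r=3 — retry
T1 LOAD — after: cnt=5, r=5 — load
T1 CAS — after: cnt=6, r=5 — ok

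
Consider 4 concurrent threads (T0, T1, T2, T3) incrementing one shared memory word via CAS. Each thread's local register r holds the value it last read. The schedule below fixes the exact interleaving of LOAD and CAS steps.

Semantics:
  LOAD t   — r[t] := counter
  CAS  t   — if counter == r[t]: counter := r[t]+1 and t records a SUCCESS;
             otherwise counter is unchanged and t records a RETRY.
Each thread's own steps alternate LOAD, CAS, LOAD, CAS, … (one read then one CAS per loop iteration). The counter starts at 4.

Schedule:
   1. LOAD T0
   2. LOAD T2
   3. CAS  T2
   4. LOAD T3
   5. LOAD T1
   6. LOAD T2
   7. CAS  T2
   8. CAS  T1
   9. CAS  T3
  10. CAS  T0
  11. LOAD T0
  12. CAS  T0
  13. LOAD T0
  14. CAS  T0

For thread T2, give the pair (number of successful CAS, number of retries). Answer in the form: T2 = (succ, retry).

T2 = (2, 0)

T0 LOAD — after: cnt=4, r=4 — load
T2 LOAD — after: cnt=4, r=4 — load
T2 CAS — after: cnt=5, r=4 — ok
T3 LOAD — after: cnt=5, r=5 — load
T1 LOAD — after: cnt=5, r=5 — load
T2 LOAD — after: cnt=5, r=5 — load
T2 CAS — after: cnt=6, r=5 — ok
T1 CAS — after: cnt=6, r=5 — retry
T3 CAS — after: cnt=6, r=5 — retry
T0 CAS — after: cnt=6, r=4 — retry
T0 LOAD — after: cnt=6, r=6 — load
T0 CAS — after: cnt=7, r=6 — ok
T0 LOAD — after: cnt=7, r=7 — load
T0 CAS — after: cnt=8, r=7 — ok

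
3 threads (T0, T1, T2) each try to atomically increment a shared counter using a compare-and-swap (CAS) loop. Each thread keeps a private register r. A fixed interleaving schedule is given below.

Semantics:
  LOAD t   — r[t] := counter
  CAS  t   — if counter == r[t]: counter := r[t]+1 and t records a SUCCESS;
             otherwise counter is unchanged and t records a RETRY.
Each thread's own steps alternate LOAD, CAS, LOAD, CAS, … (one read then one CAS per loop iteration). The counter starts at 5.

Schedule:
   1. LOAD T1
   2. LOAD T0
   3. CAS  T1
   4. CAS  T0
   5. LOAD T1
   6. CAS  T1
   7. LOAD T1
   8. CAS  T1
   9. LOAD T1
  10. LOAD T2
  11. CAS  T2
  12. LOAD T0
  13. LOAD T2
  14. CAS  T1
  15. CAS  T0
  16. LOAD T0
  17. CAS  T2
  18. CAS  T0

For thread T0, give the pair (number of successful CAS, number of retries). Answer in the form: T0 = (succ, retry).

step 1: T1 LOAD ⇒ load; ctr=5 reg=5
step 2: T0 LOAD ⇒ load; ctr=5 reg=5
step 3: T1 CAS ⇒ ok; ctr=6 reg=5
step 4: T0 CAS ⇒ retry; ctr=6 reg=5
step 5: T1 LOAD ⇒ load; ctr=6 reg=6
step 6: T1 CAS ⇒ ok; ctr=7 reg=6
step 7: T1 LOAD ⇒ load; ctr=7 reg=7
step 8: T1 CAS ⇒ ok; ctr=8 reg=7
step 9: T1 LOAD ⇒ load; ctr=8 reg=8
step 10: T2 LOAD ⇒ load; ctr=8 reg=8
step 11: T2 CAS ⇒ ok; ctr=9 reg=8
step 12: T0 LOAD ⇒ load; ctr=9 reg=9
step 13: T2 LOAD ⇒ load; ctr=9 reg=9
step 14: T1 CAS ⇒ retry; ctr=9 reg=8
step 15: T0 CAS ⇒ ok; ctr=10 reg=9
step 16: T0 LOAD ⇒ load; ctr=10 reg=10
step 17: T2 CAS ⇒ retry; ctr=10 reg=9
step 18: T0 CAS ⇒ ok; ctr=11 reg=10

T0 = (2, 1)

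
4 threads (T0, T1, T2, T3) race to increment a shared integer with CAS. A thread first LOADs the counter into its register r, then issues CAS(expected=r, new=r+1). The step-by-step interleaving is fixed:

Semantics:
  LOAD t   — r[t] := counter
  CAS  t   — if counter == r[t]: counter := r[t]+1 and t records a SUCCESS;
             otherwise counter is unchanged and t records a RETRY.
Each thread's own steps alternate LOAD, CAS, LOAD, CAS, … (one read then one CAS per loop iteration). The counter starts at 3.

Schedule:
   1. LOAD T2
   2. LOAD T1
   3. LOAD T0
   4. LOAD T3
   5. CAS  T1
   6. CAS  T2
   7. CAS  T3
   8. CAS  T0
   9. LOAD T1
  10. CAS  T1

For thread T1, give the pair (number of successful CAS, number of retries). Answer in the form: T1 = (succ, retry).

step 1: T2 LOAD ⇒ load; ctr=3 reg=3
step 2: T1 LOAD ⇒ load; ctr=3 reg=3
step 3: T0 LOAD ⇒ load; ctr=3 reg=3
step 4: T3 LOAD ⇒ load; ctr=3 reg=3
step 5: T1 CAS ⇒ ok; ctr=4 reg=3
step 6: T2 CAS ⇒ retry; ctr=4 reg=3
step 7: T3 CAS ⇒ retry; ctr=4 reg=3
step 8: T0 CAS ⇒ retry; ctr=4 reg=3
step 9: T1 LOAD ⇒ load; ctr=4 reg=4
step 10: T1 CAS ⇒ ok; ctr=5 reg=4

T1 = (2, 0)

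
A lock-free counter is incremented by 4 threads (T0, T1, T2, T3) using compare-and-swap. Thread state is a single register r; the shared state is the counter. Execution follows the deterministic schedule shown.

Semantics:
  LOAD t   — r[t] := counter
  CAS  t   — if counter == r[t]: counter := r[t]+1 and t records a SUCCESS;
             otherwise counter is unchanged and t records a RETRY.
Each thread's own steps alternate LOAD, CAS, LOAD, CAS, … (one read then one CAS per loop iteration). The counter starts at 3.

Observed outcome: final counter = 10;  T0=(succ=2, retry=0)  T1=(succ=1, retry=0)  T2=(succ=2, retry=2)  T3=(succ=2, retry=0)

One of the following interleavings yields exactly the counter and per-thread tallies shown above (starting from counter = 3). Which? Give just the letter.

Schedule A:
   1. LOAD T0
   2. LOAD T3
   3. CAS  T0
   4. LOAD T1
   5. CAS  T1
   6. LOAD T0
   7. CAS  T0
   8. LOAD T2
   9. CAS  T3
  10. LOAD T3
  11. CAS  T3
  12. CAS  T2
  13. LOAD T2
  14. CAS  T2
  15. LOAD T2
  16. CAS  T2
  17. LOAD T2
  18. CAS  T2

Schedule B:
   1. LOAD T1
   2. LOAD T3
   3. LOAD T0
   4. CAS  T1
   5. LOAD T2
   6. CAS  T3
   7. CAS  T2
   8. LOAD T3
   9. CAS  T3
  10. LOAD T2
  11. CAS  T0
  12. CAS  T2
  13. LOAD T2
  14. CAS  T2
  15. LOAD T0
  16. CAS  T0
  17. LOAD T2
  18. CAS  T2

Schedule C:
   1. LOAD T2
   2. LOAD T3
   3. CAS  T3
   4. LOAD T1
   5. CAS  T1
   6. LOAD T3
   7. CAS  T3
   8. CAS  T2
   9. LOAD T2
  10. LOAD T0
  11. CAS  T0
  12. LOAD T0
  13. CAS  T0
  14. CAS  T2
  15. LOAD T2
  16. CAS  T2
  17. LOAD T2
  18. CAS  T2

Run C:
   1) LOAD T2:  M=3  r_T2=3
   2) LOAD T3:  M=3  r_T3=3
   3) CAS  T3:  M=4  r_T3=3 ✓
   4) LOAD T1:  M=4  r_T1=4
   5) CAS  T1:  M=5  r_T1=4 ✓
   6) LOAD T3:  M=5  r_T3=5
   7) CAS  T3:  M=6  r_T3=5 ✓
   8) CAS  T2:  M=6  r_T2=3 ✗
   9) LOAD T2:  M=6  r_T2=6
  10) LOAD T0:  M=6  r_T0=6
  11) CAS  T0:  M=7  r_T0=6 ✓
  12) LOAD T0:  M=7  r_T0=7
  13) CAS  T0:  M=8  r_T0=7 ✓
  14) CAS  T2:  M=8  r_T2=6 ✗
  15) LOAD T2:  M=8  r_T2=8
  16) CAS  T2:  M=9  r_T2=8 ✓
  17) LOAD T2:  M=9  r_T2=9
  18) CAS  T2:  M=10  r_T2=9 ✓

C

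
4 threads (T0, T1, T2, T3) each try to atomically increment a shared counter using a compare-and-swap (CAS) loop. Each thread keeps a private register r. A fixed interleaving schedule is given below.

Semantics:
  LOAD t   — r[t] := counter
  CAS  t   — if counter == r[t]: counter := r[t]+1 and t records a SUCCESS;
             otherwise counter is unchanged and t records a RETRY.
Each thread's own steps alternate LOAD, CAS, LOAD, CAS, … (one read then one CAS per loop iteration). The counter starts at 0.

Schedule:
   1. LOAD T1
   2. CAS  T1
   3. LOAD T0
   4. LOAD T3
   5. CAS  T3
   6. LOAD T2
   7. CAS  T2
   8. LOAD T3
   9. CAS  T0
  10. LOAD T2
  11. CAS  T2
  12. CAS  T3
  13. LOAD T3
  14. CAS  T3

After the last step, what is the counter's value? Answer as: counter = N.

T1 LOAD — after: cnt=0, r=0 — load
T1 CAS — after: cnt=1, r=0 — ok
T0 LOAD — after: cnt=1, r=1 — load
T3 LOAD — after: cnt=1, r=1 — load
T3 CAS — after: cnt=2, r=1 — ok
T2 LOAD — after: cnt=2, r=2 — load
T2 CAS — after: cnt=3, r=2 — ok
T3 LOAD — after: cnt=3, r=3 — load
T0 CAS — after: cnt=3, r=1 — retry
T2 LOAD — after: cnt=3, r=3 — load
T2 CAS — after: cnt=4, r=3 — ok
T3 CAS — after: cnt=4, r=3 — retry
T3 LOAD — after: cnt=4, r=4 — load
T3 CAS — after: cnt=5, r=4 — ok

counter = 5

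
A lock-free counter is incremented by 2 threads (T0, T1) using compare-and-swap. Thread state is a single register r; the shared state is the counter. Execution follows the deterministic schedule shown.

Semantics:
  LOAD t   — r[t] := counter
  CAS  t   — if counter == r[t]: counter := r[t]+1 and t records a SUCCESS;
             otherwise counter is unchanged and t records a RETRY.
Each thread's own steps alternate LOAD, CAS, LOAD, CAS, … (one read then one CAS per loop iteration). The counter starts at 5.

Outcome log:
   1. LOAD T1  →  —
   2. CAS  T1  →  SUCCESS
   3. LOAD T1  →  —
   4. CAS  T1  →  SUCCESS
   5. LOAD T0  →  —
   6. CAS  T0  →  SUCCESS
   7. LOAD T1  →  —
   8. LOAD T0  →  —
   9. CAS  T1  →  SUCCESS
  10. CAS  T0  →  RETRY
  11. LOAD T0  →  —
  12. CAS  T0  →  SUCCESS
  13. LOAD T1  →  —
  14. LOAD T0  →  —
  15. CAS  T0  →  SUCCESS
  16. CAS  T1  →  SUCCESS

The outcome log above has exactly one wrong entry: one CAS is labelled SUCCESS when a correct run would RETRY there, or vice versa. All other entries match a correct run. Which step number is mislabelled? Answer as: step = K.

Re-executing:
[1] T1.load  rd  (counter 5, T1.r 5)
[2] T1.cas  hit  (counter 6, T1.r 5)
[3] T1.load  rd  (counter 6, T1.r 6)
[4] T1.cas  hit  (counter 7, T1.r 6)
[5] T0.load  rd  (counter 7, T0.r 7)
[6] T0.cas  hit  (counter 8, T0.r 7)
[7] T1.load  rd  (counter 8, T1.r 8)
[8] T0.load  rd  (counter 8, T0.r 8)
[9] T1.cas  hit  (counter 9, T1.r 8)
[10] T0.cas  miss  (counter 9, T0.r 8)
[11] T0.load  rd  (counter 9, T0.r 9)
[12] T0.cas  hit  (counter 10, T0.r 9)
[13] T1.load  rd  (counter 10, T1.r 10)
[14] T0.load  rd  (counter 10, T0.r 10)
[15] T0.cas  hit  (counter 11, T0.r 10)
[16] T1.cas  miss  (counter 11, T1.r 10)
Mismatch at 16.

step = 16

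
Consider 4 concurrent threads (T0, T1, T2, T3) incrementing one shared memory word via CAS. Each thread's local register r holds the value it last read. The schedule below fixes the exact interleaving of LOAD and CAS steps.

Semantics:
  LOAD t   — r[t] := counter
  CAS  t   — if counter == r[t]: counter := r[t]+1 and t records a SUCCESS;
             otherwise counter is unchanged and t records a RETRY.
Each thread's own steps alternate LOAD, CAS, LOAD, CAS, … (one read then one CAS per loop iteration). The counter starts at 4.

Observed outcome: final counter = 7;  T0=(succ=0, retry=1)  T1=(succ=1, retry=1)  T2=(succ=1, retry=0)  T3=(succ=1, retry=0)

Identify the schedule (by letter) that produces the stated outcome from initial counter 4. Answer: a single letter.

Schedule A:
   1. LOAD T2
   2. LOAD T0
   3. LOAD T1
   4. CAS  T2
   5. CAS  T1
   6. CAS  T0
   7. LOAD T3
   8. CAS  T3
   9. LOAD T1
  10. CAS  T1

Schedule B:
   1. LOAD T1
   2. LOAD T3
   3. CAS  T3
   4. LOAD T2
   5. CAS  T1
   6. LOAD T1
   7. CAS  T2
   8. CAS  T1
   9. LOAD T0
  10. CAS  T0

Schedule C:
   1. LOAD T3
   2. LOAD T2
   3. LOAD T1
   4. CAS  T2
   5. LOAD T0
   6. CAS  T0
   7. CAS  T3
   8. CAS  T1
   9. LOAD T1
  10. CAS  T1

A

Run A:
T2 LOAD — after: cnt=4, r=4 — load
T0 LOAD — after: cnt=4, r=4 — load
T1 LOAD — after: cnt=4, r=4 — load
T2 CAS — after: cnt=5, r=4 — ok
T1 CAS — after: cnt=5, r=4 — retry
T0 CAS — after: cnt=5, r=4 — retry
T3 LOAD — after: cnt=5, r=5 — load
T3 CAS — after: cnt=6, r=5 — ok
T1 LOAD — after: cnt=6, r=6 — load
T1 CAS — after: cnt=7, r=6 — ok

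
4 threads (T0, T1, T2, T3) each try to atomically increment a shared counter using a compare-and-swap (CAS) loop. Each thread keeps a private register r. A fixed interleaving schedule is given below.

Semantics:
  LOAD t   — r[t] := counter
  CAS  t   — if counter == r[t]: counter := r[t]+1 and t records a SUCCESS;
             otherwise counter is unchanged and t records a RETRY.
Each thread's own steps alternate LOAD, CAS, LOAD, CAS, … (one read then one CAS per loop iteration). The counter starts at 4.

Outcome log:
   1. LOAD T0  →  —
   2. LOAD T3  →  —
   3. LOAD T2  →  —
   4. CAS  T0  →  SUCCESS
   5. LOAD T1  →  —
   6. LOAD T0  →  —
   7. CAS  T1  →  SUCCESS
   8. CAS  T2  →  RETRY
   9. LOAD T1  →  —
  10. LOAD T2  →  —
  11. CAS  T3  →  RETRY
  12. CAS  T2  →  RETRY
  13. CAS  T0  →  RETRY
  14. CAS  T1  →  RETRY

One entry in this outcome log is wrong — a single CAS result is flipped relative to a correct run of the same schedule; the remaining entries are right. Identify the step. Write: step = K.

step = 12

Correct run:
   1) LOAD T0:  M=4  r_T0=4
   2) LOAD T3:  M=4  r_T3=4
   3) LOAD T2:  M=4  r_T2=4
   4) CAS  T0:  M=5  r_T0=4 ✓
   5) LOAD T1:  M=5  r_T1=5
   6) LOAD T0:  M=5  r_T0=5
   7) CAS  T1:  M=6  r_T1=5 ✓
   8) CAS  T2:  M=6  r_T2=4 ✗
   9) LOAD T1:  M=6  r_T1=6
  10) LOAD T2:  M=6  r_T2=6
  11) CAS  T3:  M=6  r_T3=4 ✗
  12) CAS  T2:  M=7  r_T2=6 ✓
  13) CAS  T0:  M=7  r_T0=5 ✗
  14) CAS  T1:  M=7  r_T1=6 ✗
Log disagrees first at step 12.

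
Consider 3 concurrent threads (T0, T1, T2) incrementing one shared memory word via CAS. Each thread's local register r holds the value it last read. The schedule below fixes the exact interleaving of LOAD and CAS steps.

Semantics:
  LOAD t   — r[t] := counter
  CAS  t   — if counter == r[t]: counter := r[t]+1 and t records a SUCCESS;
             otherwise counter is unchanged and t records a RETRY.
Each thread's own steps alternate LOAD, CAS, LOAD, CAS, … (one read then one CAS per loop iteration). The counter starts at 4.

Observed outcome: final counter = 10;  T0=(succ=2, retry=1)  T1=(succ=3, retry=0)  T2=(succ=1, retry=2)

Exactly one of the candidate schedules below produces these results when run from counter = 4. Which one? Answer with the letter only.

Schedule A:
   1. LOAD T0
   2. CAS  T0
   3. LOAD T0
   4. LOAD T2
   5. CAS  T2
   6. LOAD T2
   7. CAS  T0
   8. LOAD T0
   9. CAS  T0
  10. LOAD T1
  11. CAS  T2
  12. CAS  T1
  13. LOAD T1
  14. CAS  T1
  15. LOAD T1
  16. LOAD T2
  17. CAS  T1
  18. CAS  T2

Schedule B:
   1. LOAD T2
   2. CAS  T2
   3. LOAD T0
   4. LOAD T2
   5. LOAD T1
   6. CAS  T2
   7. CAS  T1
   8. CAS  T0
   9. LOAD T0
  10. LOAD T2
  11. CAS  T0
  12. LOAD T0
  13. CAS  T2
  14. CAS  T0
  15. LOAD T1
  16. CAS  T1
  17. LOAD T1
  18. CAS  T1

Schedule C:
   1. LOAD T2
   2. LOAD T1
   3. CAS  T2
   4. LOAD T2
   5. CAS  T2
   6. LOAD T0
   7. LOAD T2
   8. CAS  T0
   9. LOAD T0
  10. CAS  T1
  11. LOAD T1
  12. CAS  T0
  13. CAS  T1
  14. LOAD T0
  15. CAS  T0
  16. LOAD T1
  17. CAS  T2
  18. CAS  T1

Run A:
step 1: T0 LOAD ⇒ load; ctr=4 reg=4
step 2: T0 CAS ⇒ ok; ctr=5 reg=4
step 3: T0 LOAD ⇒ load; ctr=5 reg=5
step 4: T2 LOAD ⇒ load; ctr=5 reg=5
step 5: T2 CAS ⇒ ok; ctr=6 reg=5
step 6: T2 LOAD ⇒ load; ctr=6 reg=6
step 7: T0 CAS ⇒ retry; ctr=6 reg=5
step 8: T0 LOAD ⇒ load; ctr=6 reg=6
step 9: T0 CAS ⇒ ok; ctr=7 reg=6
step 10: T1 LOAD ⇒ load; ctr=7 reg=7
step 11: T2 CAS ⇒ retry; ctr=7 reg=6
step 12: T1 CAS ⇒ ok; ctr=8 reg=7
step 13: T1 LOAD ⇒ load; ctr=8 reg=8
step 14: T1 CAS ⇒ ok; ctr=9 reg=8
step 15: T1 LOAD ⇒ load; ctr=9 reg=9
step 16: T2 LOAD ⇒ load; ctr=9 reg=9
step 17: T1 CAS ⇒ ok; ctr=10 reg=9
step 18: T2 CAS ⇒ retry; ctr=10 reg=9

A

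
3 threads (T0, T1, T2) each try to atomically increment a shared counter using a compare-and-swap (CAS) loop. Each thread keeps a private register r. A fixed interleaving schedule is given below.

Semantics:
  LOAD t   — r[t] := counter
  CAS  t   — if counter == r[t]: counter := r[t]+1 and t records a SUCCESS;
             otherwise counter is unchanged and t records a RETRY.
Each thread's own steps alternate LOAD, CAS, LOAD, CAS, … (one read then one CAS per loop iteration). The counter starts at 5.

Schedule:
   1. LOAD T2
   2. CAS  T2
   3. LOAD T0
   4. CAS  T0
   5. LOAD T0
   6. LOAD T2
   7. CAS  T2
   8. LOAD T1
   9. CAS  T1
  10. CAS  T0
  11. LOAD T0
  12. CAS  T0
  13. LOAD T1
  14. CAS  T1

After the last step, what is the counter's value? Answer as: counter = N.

counter = 11

T2 LOAD — after: cnt=5, r=5 — load
T2 CAS — after: cnt=6, r=5 — ok
T0 LOAD — after: cnt=6, r=6 — load
T0 CAS — after: cnt=7, r=6 — ok
T0 LOAD — after: cnt=7, r=7 — load
T2 LOAD — after: cnt=7, r=7 — load
T2 CAS — after: cnt=8, r=7 — ok
T1 LOAD — after: cnt=8, r=8 — load
T1 CAS — after: cnt=9, r=8 — ok
T0 CAS — after: cnt=9, r=7 — retry
T0 LOAD — after: cnt=9, r=9 — load
T0 CAS — after: cnt=10, r=9 — ok
T1 LOAD — after: cnt=10, r=10 — load
T1 CAS — after: cnt=11, r=10 — ok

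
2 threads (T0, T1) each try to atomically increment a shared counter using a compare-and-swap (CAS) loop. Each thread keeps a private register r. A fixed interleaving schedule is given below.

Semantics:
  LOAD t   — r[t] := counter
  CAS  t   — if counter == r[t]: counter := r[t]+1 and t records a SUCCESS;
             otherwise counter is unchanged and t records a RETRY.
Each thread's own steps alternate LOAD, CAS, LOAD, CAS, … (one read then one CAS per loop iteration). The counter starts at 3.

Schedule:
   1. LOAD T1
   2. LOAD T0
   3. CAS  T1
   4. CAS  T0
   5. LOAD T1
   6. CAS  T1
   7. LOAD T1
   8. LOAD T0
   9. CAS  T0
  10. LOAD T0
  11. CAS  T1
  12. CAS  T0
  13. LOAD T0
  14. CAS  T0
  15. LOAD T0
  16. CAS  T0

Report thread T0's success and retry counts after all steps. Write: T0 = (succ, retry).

T0 = (4, 1)

[1] T1.load  rd  (counter 3, T1.r 3)
[2] T0.load  rd  (counter 3, T0.r 3)
[3] T1.cas  hit  (counter 4, T1.r 3)
[4] T0.cas  miss  (counter 4, T0.r 3)
[5] T1.load  rd  (counter 4, T1.r 4)
[6] T1.cas  hit  (counter 5, T1.r 4)
[7] T1.load  rd  (counter 5, T1.r 5)
[8] T0.load  rd  (counter 5, T0.r 5)
[9] T0.cas  hit  (counter 6, T0.r 5)
[10] T0.load  rd  (counter 6, T0.r 6)
[11] T1.cas  miss  (counter 6, T1.r 5)
[12] T0.cas  hit  (counter 7, T0.r 6)
[13] T0.load  rd  (counter 7, T0.r 7)
[14] T0.cas  hit  (counter 8, T0.r 7)
[15] T0.load  rd  (counter 8, T0.r 8)
[16] T0.cas  hit  (counter 9, T0.r 8)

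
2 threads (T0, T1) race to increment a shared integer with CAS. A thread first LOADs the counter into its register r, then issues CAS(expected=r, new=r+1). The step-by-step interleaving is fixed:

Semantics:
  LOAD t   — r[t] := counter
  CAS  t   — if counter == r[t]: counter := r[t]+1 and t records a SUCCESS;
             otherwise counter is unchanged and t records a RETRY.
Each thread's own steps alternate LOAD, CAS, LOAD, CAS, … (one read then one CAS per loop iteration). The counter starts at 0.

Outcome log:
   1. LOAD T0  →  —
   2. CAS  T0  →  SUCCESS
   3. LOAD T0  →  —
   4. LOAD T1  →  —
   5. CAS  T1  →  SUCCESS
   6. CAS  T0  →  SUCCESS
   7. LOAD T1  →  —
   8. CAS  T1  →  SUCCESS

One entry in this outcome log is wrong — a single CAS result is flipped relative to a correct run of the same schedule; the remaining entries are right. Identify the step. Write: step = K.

step = 6

Re-executing:
T0 LOAD — after: cnt=0, r=0 — load
T0 CAS — after: cnt=1, r=0 — ok
T0 LOAD — after: cnt=1, r=1 — load
T1 LOAD — after: cnt=1, r=1 — load
T1 CAS — after: cnt=2, r=1 — ok
T0 CAS — after: cnt=2, r=1 — retry
T1 LOAD — after: cnt=2, r=2 — load
T1 CAS — after: cnt=3, r=2 — ok
Log disagrees first at step 6.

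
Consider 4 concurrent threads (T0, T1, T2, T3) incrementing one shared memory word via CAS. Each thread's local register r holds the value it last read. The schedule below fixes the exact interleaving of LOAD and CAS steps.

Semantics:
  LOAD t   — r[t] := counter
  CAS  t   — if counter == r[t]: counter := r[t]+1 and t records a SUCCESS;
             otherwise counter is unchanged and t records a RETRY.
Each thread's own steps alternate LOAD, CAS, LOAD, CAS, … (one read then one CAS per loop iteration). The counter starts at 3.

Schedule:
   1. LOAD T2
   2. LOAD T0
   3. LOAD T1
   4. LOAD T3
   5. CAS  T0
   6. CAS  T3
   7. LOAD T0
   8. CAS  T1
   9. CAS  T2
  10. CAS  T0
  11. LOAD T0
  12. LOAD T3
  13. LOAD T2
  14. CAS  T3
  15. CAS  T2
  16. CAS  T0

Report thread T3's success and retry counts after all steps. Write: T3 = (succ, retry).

T3 = (1, 1)

step 1: T2 LOAD ⇒ load; ctr=3 reg=3
step 2: T0 LOAD ⇒ load; ctr=3 reg=3
step 3: T1 LOAD ⇒ load; ctr=3 reg=3
step 4: T3 LOAD ⇒ load; ctr=3 reg=3
step 5: T0 CAS ⇒ ok; ctr=4 reg=3
step 6: T3 CAS ⇒ retry; ctr=4 reg=3
step 7: T0 LOAD ⇒ load; ctr=4 reg=4
step 8: T1 CAS ⇒ retry; ctr=4 reg=3
step 9: T2 CAS ⇒ retry; ctr=4 reg=3
step 10: T0 CAS ⇒ ok; ctr=5 reg=4
step 11: T0 LOAD ⇒ load; ctr=5 reg=5
step 12: T3 LOAD ⇒ load; ctr=5 reg=5
step 13: T2 LOAD ⇒ load; ctr=5 reg=5
step 14: T3 CAS ⇒ ok; ctr=6 reg=5
step 15: T2 CAS ⇒ retry; ctr=6 reg=5
step 16: T0 CAS ⇒ retry; ctr=6 reg=5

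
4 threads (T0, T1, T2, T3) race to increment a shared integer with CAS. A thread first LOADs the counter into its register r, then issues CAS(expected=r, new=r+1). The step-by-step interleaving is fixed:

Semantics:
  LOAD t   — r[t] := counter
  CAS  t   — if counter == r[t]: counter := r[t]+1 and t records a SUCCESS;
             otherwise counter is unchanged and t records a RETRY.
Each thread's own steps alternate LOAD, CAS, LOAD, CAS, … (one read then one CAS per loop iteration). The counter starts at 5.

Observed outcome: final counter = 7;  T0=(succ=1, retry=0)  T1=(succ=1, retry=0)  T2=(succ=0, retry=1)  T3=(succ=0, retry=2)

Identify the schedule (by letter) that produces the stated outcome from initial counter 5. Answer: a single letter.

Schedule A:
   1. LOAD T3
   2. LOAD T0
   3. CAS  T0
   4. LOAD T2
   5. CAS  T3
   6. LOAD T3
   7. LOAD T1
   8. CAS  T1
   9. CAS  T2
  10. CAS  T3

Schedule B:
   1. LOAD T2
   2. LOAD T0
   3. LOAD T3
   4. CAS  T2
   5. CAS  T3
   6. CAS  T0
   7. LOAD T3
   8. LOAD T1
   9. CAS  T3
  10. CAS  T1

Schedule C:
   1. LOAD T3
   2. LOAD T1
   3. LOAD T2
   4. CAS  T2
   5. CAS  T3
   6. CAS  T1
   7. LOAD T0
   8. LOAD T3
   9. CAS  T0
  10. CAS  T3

A

Simulating candidate A:
1. LOAD T3 → mem=5 r[T3]=5 [LOAD]
2. LOAD T0 → mem=5 r[T0]=5 [LOAD]
3. CAS T0 → mem=6 r[T0]=5 [OK]
4. LOAD T2 → mem=6 r[T2]=6 [LOAD]
5. CAS T3 → mem=6 r[T3]=5 [RETRY]
6. LOAD T3 → mem=6 r[T3]=6 [LOAD]
7. LOAD T1 → mem=6 r[T1]=6 [LOAD]
8. CAS T1 → mem=7 r[T1]=6 [OK]
9. CAS T2 → mem=7 r[T2]=6 [RETRY]
10. CAS T3 → mem=7 r[T3]=6 [RETRY]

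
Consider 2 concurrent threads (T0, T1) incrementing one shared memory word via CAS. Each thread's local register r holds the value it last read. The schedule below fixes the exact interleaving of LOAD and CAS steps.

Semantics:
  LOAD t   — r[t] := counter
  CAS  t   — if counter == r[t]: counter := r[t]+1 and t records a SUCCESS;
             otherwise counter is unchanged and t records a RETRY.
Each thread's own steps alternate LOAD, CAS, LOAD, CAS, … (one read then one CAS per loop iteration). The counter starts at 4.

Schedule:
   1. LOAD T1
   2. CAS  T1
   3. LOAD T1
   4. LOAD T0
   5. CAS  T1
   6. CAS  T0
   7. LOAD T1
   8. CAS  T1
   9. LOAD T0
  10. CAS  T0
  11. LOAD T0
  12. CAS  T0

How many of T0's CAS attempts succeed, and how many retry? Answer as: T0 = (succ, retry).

T0 = (2, 1)

1. LOAD T1 → mem=4 r[T1]=4 [LOAD]
2. CAS T1 → mem=5 r[T1]=4 [OK]
3. LOAD T1 → mem=5 r[T1]=5 [LOAD]
4. LOAD T0 → mem=5 r[T0]=5 [LOAD]
5. CAS T1 → mem=6 r[T1]=5 [OK]
6. CAS T0 → mem=6 r[T0]=5 [RETRY]
7. LOAD T1 → mem=6 r[T1]=6 [LOAD]
8. CAS T1 → mem=7 r[T1]=6 [OK]
9. LOAD T0 → mem=7 r[T0]=7 [LOAD]
10. CAS T0 → mem=8 r[T0]=7 [OK]
11. LOAD T0 → mem=8 r[T0]=8 [LOAD]
12. CAS T0 → mem=9 r[T0]=8 [OK]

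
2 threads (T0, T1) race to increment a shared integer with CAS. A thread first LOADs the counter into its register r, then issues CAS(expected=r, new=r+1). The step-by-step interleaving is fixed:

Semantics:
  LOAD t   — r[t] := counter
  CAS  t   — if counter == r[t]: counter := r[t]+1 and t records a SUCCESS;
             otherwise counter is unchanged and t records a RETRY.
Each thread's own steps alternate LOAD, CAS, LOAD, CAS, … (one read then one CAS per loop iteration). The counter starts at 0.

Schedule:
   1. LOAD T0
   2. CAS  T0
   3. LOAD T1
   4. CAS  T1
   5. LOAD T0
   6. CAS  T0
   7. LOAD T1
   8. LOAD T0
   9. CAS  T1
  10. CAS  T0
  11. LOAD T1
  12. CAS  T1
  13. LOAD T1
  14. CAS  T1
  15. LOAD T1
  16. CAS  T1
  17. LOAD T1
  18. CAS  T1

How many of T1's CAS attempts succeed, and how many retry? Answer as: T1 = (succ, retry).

T1 = (6, 0)

   1) LOAD T0:  M=0  r_T0=0
   2) CAS  T0:  M=1  r_T0=0 ✓
   3) LOAD T1:  M=1  r_T1=1
   4) CAS  T1:  M=2  r_T1=1 ✓
   5) LOAD T0:  M=2  r_T0=2
   6) CAS  T0:  M=3  r_T0=2 ✓
   7) LOAD T1:  M=3  r_T1=3
   8) LOAD T0:  M=3  r_T0=3
   9) CAS  T1:  M=4  r_T1=3 ✓
  10) CAS  T0:  M=4  r_T0=3 ✗
  11) LOAD T1:  M=4  r_T1=4
  12) CAS  T1:  M=5  r_T1=4 ✓
  13) LOAD T1:  M=5  r_T1=5
  14) CAS  T1:  M=6  r_T1=5 ✓
  15) LOAD T1:  M=6  r_T1=6
  16) CAS  T1:  M=7  r_T1=6 ✓
  17) LOAD T1:  M=7  r_T1=7
  18) CAS  T1:  M=8  r_T1=7 ✓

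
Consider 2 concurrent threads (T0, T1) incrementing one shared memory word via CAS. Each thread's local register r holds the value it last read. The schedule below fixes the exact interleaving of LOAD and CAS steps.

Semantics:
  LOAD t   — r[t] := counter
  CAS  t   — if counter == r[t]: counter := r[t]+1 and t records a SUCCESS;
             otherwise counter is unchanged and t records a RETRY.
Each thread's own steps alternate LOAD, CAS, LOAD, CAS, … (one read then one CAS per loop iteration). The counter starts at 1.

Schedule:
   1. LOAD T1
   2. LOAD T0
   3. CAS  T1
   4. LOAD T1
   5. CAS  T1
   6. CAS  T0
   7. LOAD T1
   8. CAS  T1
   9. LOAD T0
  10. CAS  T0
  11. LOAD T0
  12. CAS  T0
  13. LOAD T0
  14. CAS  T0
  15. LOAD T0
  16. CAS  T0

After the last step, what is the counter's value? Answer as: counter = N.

counter = 8

1. LOAD T1 → mem=1 r[T1]=1 [LOAD]
2. LOAD T0 → mem=1 r[T0]=1 [LOAD]
3. CAS T1 → mem=2 r[T1]=1 [OK]
4. LOAD T1 → mem=2 r[T1]=2 [LOAD]
5. CAS T1 → mem=3 r[T1]=2 [OK]
6. CAS T0 → mem=3 r[T0]=1 [RETRY]
7. LOAD T1 → mem=3 r[T1]=3 [LOAD]
8. CAS T1 → mem=4 r[T1]=3 [OK]
9. LOAD T0 → mem=4 r[T0]=4 [LOAD]
10. CAS T0 → mem=5 r[T0]=4 [OK]
11. LOAD T0 → mem=5 r[T0]=5 [LOAD]
12. CAS T0 → mem=6 r[T0]=5 [OK]
13. LOAD T0 → mem=6 r[T0]=6 [LOAD]
14. CAS T0 → mem=7 r[T0]=6 [OK]
15. LOAD T0 → mem=7 r[T0]=7 [LOAD]
16. CAS T0 → mem=8 r[T0]=7 [OK]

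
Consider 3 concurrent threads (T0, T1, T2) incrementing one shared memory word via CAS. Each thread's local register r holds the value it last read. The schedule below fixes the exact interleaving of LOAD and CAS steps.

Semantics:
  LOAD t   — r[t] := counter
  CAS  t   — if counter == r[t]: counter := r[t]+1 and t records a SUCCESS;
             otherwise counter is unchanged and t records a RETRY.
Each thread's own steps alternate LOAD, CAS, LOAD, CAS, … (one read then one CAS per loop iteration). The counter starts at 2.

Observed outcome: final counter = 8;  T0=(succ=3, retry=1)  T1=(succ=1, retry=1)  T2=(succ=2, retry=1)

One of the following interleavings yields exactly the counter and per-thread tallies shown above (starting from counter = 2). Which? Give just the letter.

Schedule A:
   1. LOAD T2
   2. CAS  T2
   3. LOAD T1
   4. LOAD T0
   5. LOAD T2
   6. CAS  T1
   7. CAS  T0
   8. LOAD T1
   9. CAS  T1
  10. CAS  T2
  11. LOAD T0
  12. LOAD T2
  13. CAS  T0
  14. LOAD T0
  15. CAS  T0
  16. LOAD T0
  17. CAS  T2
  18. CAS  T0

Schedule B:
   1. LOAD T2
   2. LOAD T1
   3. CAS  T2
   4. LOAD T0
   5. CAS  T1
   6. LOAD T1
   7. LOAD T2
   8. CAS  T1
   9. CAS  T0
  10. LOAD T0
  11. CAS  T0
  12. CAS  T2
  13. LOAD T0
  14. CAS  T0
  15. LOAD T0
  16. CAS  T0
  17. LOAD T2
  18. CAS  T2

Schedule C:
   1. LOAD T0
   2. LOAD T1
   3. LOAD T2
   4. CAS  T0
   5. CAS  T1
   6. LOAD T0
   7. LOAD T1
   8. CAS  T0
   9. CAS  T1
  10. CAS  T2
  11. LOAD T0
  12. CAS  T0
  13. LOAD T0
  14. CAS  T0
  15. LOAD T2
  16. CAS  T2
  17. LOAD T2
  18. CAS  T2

B

Tracing schedule B:
step 1: T2 LOAD ⇒ load; ctr=2 reg=2
step 2: T1 LOAD ⇒ load; ctr=2 reg=2
step 3: T2 CAS ⇒ ok; ctr=3 reg=2
step 4: T0 LOAD ⇒ load; ctr=3 reg=3
step 5: T1 CAS ⇒ retry; ctr=3 reg=2
step 6: T1 LOAD ⇒ load; ctr=3 reg=3
step 7: T2 LOAD ⇒ load; ctr=3 reg=3
step 8: T1 CAS ⇒ ok; ctr=4 reg=3
step 9: T0 CAS ⇒ retry; ctr=4 reg=3
step 10: T0 LOAD ⇒ load; ctr=4 reg=4
step 11: T0 CAS ⇒ ok; ctr=5 reg=4
step 12: T2 CAS ⇒ retry; ctr=5 reg=3
step 13: T0 LOAD ⇒ load; ctr=5 reg=5
step 14: T0 CAS ⇒ ok; ctr=6 reg=5
step 15: T0 LOAD ⇒ load; ctr=6 reg=6
step 16: T0 CAS ⇒ ok; ctr=7 reg=6
step 17: T2 LOAD ⇒ load; ctr=7 reg=7
step 18: T2 CAS ⇒ ok; ctr=8 reg=7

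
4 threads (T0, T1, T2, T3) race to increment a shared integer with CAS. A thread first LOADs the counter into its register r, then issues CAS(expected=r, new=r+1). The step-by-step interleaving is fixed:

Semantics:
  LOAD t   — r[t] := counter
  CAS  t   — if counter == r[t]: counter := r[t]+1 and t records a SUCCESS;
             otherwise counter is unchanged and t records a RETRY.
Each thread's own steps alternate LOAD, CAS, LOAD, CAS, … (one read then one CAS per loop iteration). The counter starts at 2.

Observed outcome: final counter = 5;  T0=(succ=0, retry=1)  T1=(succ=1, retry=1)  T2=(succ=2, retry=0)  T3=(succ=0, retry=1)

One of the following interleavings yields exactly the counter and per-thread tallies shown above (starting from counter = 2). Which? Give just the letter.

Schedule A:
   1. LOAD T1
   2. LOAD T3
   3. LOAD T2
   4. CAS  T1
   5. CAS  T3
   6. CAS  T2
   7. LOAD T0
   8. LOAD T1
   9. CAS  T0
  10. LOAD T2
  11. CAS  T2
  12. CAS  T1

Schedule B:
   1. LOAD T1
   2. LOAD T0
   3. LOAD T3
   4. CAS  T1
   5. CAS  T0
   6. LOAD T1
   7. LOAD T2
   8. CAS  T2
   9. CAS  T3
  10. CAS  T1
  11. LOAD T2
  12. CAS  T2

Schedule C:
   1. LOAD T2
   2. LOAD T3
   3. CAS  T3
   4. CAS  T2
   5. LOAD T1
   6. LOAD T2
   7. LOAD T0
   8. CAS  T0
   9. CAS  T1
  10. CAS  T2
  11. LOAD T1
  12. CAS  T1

B

Simulating candidate B:
#1 T1 reads 2
#2 T0 reads 2
#3 T3 reads 2
#4 T1 CAS(2→3) writes; counter now 3
#5 T0 CAS(2→3) fails; counter now 3
#6 T1 reads 3
#7 T2 reads 3
#8 T2 CAS(3→4) writes; counter now 4
#9 T3 CAS(2→3) fails; counter now 4
#10 T1 CAS(3→4) fails; counter now 4
#11 T2 reads 4
#12 T2 CAS(4→5) writes; counter now 5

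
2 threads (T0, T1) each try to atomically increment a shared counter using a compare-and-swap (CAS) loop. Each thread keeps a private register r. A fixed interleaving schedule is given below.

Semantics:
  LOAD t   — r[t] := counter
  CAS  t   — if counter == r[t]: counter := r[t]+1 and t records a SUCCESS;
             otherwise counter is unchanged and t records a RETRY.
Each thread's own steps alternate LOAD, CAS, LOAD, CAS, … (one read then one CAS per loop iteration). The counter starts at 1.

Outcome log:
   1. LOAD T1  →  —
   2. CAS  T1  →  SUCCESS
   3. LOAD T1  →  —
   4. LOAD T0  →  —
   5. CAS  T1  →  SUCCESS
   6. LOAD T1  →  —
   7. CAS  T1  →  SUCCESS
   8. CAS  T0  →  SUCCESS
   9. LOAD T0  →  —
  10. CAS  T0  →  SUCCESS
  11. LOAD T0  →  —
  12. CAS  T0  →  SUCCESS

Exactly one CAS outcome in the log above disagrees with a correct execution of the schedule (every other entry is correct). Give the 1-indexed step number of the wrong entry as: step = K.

Re-executing:
T1 LOAD — after: cnt=1, r=1 — load
T1 CAS — after: cnt=2, r=1 — ok
T1 LOAD — after: cnt=2, r=2 — load
T0 LOAD — after: cnt=2, r=2 — load
T1 CAS — after: cnt=3, r=2 — ok
T1 LOAD — after: cnt=3, r=3 — load
T1 CAS — after: cnt=4, r=3 — ok
T0 CAS — after: cnt=4, r=2 — retry
T0 LOAD — after: cnt=4, r=4 — load
T0 CAS — after: cnt=5, r=4 — ok
T0 LOAD — after: cnt=5, r=5 — load
T0 CAS — after: cnt=6, r=5 — ok
Log disagrees first at step 8.

step = 8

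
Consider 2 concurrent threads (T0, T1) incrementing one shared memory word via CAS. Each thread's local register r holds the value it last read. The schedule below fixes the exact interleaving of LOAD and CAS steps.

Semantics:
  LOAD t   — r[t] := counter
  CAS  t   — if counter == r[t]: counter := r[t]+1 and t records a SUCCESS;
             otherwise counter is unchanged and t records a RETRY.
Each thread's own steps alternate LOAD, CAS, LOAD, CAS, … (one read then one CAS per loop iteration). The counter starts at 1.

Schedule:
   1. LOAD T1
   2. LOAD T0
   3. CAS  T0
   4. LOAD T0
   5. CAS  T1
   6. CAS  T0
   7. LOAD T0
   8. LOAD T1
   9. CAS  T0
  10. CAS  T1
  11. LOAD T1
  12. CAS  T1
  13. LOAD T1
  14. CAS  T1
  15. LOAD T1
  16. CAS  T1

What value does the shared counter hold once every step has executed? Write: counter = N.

counter = 7

1. LOAD T1 → mem=1 r[T1]=1 [LOAD]
2. LOAD T0 → mem=1 r[T0]=1 [LOAD]
3. CAS T0 → mem=2 r[T0]=1 [OK]
4. LOAD T0 → mem=2 r[T0]=2 [LOAD]
5. CAS T1 → mem=2 r[T1]=1 [RETRY]
6. CAS T0 → mem=3 r[T0]=2 [OK]
7. LOAD T0 → mem=3 r[T0]=3 [LOAD]
8. LOAD T1 → mem=3 r[T1]=3 [LOAD]
9. CAS T0 → mem=4 r[T0]=3 [OK]
10. CAS T1 → mem=4 r[T1]=3 [RETRY]
11. LOAD T1 → mem=4 r[T1]=4 [LOAD]
12. CAS T1 → mem=5 r[T1]=4 [OK]
13. LOAD T1 → mem=5 r[T1]=5 [LOAD]
14. CAS T1 → mem=6 r[T1]=5 [OK]
15. LOAD T1 → mem=6 r[T1]=6 [LOAD]
16. CAS T1 → mem=7 r[T1]=6 [OK]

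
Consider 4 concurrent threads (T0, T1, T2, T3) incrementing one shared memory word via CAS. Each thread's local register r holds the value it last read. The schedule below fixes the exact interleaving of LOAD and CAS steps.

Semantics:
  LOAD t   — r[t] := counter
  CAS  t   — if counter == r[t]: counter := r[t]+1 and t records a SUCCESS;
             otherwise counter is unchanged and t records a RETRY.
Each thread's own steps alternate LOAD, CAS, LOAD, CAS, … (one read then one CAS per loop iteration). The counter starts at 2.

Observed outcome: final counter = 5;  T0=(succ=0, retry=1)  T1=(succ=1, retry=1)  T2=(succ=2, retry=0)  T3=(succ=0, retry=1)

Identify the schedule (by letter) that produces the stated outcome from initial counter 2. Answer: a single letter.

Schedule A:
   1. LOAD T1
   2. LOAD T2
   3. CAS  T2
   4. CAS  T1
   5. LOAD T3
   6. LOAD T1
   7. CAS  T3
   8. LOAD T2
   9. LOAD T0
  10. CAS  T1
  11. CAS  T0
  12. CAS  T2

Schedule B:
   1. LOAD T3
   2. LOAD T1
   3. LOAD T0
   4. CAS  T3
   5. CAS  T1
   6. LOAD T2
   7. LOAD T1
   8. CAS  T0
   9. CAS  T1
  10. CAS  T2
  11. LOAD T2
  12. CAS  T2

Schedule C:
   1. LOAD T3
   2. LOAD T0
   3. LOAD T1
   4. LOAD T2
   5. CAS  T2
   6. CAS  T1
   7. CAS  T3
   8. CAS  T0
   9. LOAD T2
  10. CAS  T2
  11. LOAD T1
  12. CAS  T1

Tracing schedule C:
T3 LOAD — after: cnt=2, r=2 — load
T0 LOAD — after: cnt=2, r=2 — load
T1 LOAD — after: cnt=2, r=2 — load
T2 LOAD — after: cnt=2, r=2 — load
T2 CAS — after: cnt=3, r=2 — ok
T1 CAS — after: cnt=3, r=2 — retry
T3 CAS — after: cnt=3, r=2 — retry
T0 CAS — after: cnt=3, r=2 — retry
T2 LOAD — after: cnt=3, r=3 — load
T2 CAS — after: cnt=4, r=3 — ok
T1 LOAD — after: cnt=4, r=4 — load
T1 CAS — after: cnt=5, r=4 — ok

C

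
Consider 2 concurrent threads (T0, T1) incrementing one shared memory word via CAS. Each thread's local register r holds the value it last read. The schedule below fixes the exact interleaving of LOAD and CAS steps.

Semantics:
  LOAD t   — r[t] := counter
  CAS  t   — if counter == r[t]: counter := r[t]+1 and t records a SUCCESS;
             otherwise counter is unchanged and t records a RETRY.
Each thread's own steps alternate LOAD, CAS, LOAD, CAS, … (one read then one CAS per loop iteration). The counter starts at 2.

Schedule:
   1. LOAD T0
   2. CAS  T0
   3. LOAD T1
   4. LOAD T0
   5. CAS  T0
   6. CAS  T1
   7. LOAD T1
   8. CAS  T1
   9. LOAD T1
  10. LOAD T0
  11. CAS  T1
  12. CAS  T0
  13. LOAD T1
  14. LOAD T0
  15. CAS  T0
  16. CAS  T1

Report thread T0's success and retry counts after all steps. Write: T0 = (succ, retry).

T0 = (3, 1)

1. LOAD T0 → mem=2 r[T0]=2 [LOAD]
2. CAS T0 → mem=3 r[T0]=2 [OK]
3. LOAD T1 → mem=3 r[T1]=3 [LOAD]
4. LOAD T0 → mem=3 r[T0]=3 [LOAD]
5. CAS T0 → mem=4 r[T0]=3 [OK]
6. CAS T1 → mem=4 r[T1]=3 [RETRY]
7. LOAD T1 → mem=4 r[T1]=4 [LOAD]
8. CAS T1 → mem=5 r[T1]=4 [OK]
9. LOAD T1 → mem=5 r[T1]=5 [LOAD]
10. LOAD T0 → mem=5 r[T0]=5 [LOAD]
11. CAS T1 → mem=6 r[T1]=5 [OK]
12. CAS T0 → mem=6 r[T0]=5 [RETRY]
13. LOAD T1 → mem=6 r[T1]=6 [LOAD]
14. LOAD T0 → mem=6 r[T0]=6 [LOAD]
15. CAS T0 → mem=7 r[T0]=6 [OK]
16. CAS T1 → mem=7 r[T1]=6 [RETRY]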